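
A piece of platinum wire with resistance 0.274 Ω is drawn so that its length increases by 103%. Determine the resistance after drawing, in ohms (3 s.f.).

1.13 Ω

k = 1 + 103/100 = 2.03; volume constant ⇒ A' = A/k, so R' = k²R.
R' = 4.121 × 0.274 = 1.13 Ω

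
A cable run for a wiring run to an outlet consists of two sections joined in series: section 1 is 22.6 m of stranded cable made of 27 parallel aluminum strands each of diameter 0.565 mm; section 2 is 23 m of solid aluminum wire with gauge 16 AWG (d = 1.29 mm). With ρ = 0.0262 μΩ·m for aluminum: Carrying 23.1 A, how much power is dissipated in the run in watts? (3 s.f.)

293 W

ρ = 0.0262 μΩ·m = 2.62×10^-8 Ω·m
Section 1: A_strand = π(2.8250e-04)² = 2.507e-07 m²; R₁ = ρL/(N·A_s) = (2.62×10^-8)(22.6)/(27×2.507e-07) = 0.08747 Ω
Section 2: A = π(1.29/2 mm)² = π(6.4500e-04 m)² = 1.307e-06 m²
R₂ = (2.62×10^-8)(23)/(1.307e-06) = 0.4611 Ω
R = R₁ + R₂ = 0.5485 Ω
P = I²R = (23.1)² × 0.5485 = 293 W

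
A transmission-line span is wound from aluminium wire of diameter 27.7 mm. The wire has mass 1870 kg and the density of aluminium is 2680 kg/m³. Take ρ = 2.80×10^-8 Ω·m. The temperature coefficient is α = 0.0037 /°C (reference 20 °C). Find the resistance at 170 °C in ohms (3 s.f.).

0.0837 Ω

A = π(d/2)² = π(1.3850e-02 m)² = 6.0263e-04 m²
L = m/(density·A) = 1870/(2680×6.0263e-04) = 1158 m
R = ρL/A = (2.80×10^-8)(1158)/(6.0263e-04) = 0.0538 Ω
R(170 °C) = 0.0538 × (1 + 0.0037×150) = 0.0837 Ω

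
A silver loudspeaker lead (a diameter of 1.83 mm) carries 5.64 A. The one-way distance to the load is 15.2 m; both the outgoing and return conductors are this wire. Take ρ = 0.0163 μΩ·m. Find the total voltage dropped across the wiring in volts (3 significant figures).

ρ = 0.0163 μΩ·m = 1.63×10^-8 Ω·m
A = π(d/2)² = π(9.1500e-04 m)² = 2.630e-06 m²
Total conductor length (both ways) L = 2 × 15.2 = 30.4 m
R = ρL/A = (1.63×10^-8)(30.4)/(2.630e-06) = 0.1884 Ω
V = IR = 5.64 × 0.1884 = 1.06 V

1.06 V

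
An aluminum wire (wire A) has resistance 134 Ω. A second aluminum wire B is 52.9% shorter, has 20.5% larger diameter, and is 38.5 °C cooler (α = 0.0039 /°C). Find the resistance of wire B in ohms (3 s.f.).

R ∝ ρL/d² with ρ ∝ (1+αΔT), so R_B/R_A = (1 − 52.9/100) × (1 + 20.5/100)⁻² × (1 − 0.0039×38.5)
= 0.471 × 0.6887 × 0.8498 = 0.2757
R_B = 0.2757 × 134 = 36.9 Ω

36.9 Ω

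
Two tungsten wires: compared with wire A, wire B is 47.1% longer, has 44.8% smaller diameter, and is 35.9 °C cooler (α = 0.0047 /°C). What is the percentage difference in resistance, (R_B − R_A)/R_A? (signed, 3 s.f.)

301%

R ∝ ρL/d² with ρ ∝ (1+αΔT), so R_B/R_A = (1 + 47.1/100) × (1 − 44.8/100)⁻² × (1 − 0.0047×35.9)
= 1.471 × 3.282 × 0.8313 = 4.013
(R_B − R_A)/R_A = 4.013 − 1 = 301%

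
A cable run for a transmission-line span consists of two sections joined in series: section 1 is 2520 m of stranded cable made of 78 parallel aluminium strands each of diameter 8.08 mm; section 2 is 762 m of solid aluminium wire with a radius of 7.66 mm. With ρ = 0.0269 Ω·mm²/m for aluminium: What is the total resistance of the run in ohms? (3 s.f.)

0.128 Ω

ρ = 0.0269 Ω·mm²/m = 2.69×10^-8 Ω·m
Section 1: A_strand = π(4.0400e-03)² = 5.128e-05 m²; R₁ = ρL/(N·A_s) = (2.69×10^-8)(2520)/(78×5.128e-05) = 0.01695 Ω
Section 2: A = πr² = π(7.6600e-03 m)² = 1.843e-04 m²
R₂ = (2.69×10^-8)(762)/(1.843e-04) = 0.1112 Ω
R = R₁ + R₂ = 0.128 Ω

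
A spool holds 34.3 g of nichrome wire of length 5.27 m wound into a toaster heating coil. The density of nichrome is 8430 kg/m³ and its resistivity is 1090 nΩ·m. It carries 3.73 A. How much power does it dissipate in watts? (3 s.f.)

ρ = 1090 nΩ·m = 1.09×10^-6 Ω·m
A = m/(density·L) = 0.0343/(8430×5.27) = 7.7207e-07 m²
R = ρL/A = (1.09×10^-6)(5.27)/(7.7207e-07) = 7.44 Ω
P = I²R = (3.73)² × 7.44 = 104 W

104 W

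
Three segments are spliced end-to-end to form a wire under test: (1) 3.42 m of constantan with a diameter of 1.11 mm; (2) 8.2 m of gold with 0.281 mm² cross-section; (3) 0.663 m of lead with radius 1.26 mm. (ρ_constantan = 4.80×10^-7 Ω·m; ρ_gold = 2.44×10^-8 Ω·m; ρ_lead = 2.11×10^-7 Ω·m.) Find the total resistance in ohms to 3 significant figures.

2.44 Ω

Seg 1: A = π(d/2)² = π(5.5500e-04 m)² = 9.677e-07 m²
R_1 = (4.80×10^-7)(3.42)/(9.677e-07) = 1.696 Ω
Seg 2: A = 0.281 mm² = 2.810e-07 m²
R_2 = (2.44×10^-8)(8.2)/(2.810e-07) = 0.712 Ω
Seg 3: A = πr² = π(1.2600e-03 m)² = 4.988e-06 m²
R_3 = (2.11×10^-7)(0.663)/(4.988e-06) = 0.02805 Ω
R_total = R_1 + R_2 + R_3 = 2.44 Ω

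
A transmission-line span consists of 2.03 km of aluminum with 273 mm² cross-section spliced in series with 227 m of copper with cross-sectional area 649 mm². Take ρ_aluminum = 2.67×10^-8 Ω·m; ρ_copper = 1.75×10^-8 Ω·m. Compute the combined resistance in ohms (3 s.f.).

Segment 1: A = 273 mm² = 2.730e-04 m²
R₁ = ρL/A = (2.67×10^-8)(2030)/(2.730e-04) = 0.1985 Ω
Segment 2: A = 649 mm² = 6.490e-04 m²
R₂ = (1.75×10^-8)(227)/(6.490e-04) = 0.006121 Ω
R = R₁ + R₂ = 0.205 Ω

0.205 Ω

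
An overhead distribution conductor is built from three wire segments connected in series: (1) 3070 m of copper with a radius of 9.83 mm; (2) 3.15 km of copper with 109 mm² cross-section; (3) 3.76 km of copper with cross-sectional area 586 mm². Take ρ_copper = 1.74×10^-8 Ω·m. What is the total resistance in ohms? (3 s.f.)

0.790 Ω

Seg 1: A = πr² = π(9.8300e-03 m)² = 3.036e-04 m²
R_1 = (1.74×10^-8)(3070)/(3.036e-04) = 0.176 Ω
Seg 2: A = 109 mm² = 1.090e-04 m²
R_2 = (1.74×10^-8)(3150)/(1.090e-04) = 0.5028 Ω
Seg 3: A = 586 mm² = 5.860e-04 m²
R_3 = (1.74×10^-8)(3760)/(5.860e-04) = 0.1116 Ω
R_total = R_1 + R_2 + R_3 = 0.790 Ω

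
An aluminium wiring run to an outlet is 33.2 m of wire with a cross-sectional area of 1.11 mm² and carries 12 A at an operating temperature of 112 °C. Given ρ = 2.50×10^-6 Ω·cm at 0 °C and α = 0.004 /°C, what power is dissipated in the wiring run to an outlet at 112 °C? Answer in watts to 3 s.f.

156 W

ρ = 2.50×10^-6 Ω·cm = 2.50×10^-8 Ω·m
A = 1.11 mm² = 1.110e-06 m²
R₍0₎ = ρL/A = (2.50×10^-8)(33.2)/(1.110e-06) = 0.7477 Ω
R₍112₎ = R₍0₎(1 + αΔT) = 0.7477 × (1 + 0.004×112) = 1.083 Ω
P = I²R = (12)² × 1.083 = 156 W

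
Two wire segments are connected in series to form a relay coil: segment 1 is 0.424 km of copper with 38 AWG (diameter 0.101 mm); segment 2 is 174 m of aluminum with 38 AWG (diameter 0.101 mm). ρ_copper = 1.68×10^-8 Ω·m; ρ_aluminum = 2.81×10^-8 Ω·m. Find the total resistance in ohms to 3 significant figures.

1500 Ω

Segment 1: A = π(0.101/2 mm)² = π(5.0500e-05 m)² = 8.012e-09 m²
R₁ = ρL/A = (1.68×10^-8)(424)/(8.012e-09) = 889.1 Ω
R₂ = (2.81×10^-8)(174)/(8.012e-09) = 610.3 Ω
R = R₁ + R₂ = 1500 Ω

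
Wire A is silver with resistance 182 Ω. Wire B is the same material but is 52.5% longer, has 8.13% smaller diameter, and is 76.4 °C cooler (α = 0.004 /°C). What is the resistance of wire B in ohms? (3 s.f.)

R ∝ ρL/d² with ρ ∝ (1+αΔT), so R_B/R_A = (1 + 52.5/100) × (1 − 8.13/100)⁻² × (1 − 0.004×76.4)
= 1.525 × 1.185 × 0.6944 = 1.255
R_B = 1.255 × 182 = 228 Ω

228 Ω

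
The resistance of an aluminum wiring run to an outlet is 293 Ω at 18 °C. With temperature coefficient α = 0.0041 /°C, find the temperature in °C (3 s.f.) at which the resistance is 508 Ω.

R = R₀(1 + α(T − T₀)) ⇒ T = T₀ + (R/R₀ − 1)/α
T = 18 + (508/293 − 1)/0.0041 = 18 + (0.7338)/0.0041 = 197 °C

197 °C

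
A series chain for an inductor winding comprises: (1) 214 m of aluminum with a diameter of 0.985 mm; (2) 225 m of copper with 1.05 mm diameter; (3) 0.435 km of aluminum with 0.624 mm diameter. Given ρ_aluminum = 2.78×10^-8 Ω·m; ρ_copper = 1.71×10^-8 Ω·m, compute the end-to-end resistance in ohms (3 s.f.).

Seg 1: A = π(d/2)² = π(4.9250e-04 m)² = 7.620e-07 m²
R_1 = (2.78×10^-8)(214)/(7.620e-07) = 7.807 Ω
Seg 2: A = π(d/2)² = π(5.2500e-04 m)² = 8.659e-07 m²
R_2 = (1.71×10^-8)(225)/(8.659e-07) = 4.443 Ω
Seg 3: A = π(d/2)² = π(3.1200e-04 m)² = 3.058e-07 m²
R_3 = (2.78×10^-8)(435)/(3.058e-07) = 39.54 Ω
R_total = R_1 + R_2 + R_3 = 51.8 Ω

51.8 Ω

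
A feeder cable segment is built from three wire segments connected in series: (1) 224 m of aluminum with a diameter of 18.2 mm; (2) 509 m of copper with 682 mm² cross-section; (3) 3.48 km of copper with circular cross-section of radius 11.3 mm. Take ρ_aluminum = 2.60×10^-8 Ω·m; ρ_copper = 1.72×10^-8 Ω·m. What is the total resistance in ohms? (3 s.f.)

0.184 Ω

Seg 1: A = π(d/2)² = π(9.1000e-03 m)² = 2.602e-04 m²
R_1 = (2.60×10^-8)(224)/(2.602e-04) = 0.02239 Ω
Seg 2: A = 682 mm² = 6.820e-04 m²
R_2 = (1.72×10^-8)(509)/(6.820e-04) = 0.01284 Ω
Seg 3: A = πr² = π(1.1300e-02 m)² = 4.011e-04 m²
R_3 = (1.72×10^-8)(3480)/(4.011e-04) = 0.1492 Ω
R_total = R_1 + R_2 + R_3 = 0.184 Ω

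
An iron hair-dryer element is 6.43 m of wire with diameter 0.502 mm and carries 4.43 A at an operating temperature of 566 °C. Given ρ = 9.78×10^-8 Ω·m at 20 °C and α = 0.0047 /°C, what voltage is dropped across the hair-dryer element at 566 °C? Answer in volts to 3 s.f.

50.2 V

A = π(d/2)² = π(2.5100e-04 m)² = 1.979e-07 m²
R₍20₎ = ρL/A = (9.78×10^-8)(6.43)/(1.979e-07) = 3.177 Ω
R₍566₎ = R₍20₎(1 + αΔT) = 3.177 × (1 + 0.0047×546) = 11.33 Ω
V = IR = 4.43 × 11.33 = 50.2 V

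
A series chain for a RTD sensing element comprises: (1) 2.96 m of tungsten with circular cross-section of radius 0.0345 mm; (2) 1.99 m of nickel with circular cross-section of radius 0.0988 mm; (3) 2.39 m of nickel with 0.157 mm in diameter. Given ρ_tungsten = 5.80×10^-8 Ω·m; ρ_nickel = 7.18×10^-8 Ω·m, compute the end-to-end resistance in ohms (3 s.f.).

59.4 Ω

Seg 1: A = πr² = π(3.4500e-05 m)² = 3.739e-09 m²
R_1 = (5.80×10^-8)(2.96)/(3.739e-09) = 45.91 Ω
Seg 2: A = πr² = π(9.8800e-05 m)² = 3.067e-08 m²
R_2 = (7.18×10^-8)(1.99)/(3.067e-08) = 4.659 Ω
Seg 3: A = π(d/2)² = π(7.8500e-05 m)² = 1.936e-08 m²
R_3 = (7.18×10^-8)(2.39)/(1.936e-08) = 8.864 Ω
R_total = R_1 + R_2 + R_3 = 59.4 Ω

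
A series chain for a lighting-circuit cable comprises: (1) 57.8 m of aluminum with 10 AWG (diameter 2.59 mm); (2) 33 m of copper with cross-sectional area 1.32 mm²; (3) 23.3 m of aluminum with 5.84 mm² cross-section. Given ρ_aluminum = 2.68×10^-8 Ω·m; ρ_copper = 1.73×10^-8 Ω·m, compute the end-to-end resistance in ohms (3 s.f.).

0.833 Ω

Seg 1: A = π(2.59/2 mm)² = π(1.2950e-03 m)² = 5.269e-06 m²
R_1 = (2.68×10^-8)(57.8)/(5.269e-06) = 0.294 Ω
Seg 2: A = 1.32 mm² = 1.320e-06 m²
R_2 = (1.73×10^-8)(33)/(1.320e-06) = 0.4325 Ω
Seg 3: A = 5.84 mm² = 5.840e-06 m²
R_3 = (2.68×10^-8)(23.3)/(5.840e-06) = 0.1069 Ω
R_total = R_1 + R_2 + R_3 = 0.833 Ω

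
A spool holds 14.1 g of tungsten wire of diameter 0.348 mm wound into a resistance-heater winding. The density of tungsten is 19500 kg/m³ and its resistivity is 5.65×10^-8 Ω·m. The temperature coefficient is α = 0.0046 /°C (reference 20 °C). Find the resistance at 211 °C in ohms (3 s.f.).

A = π(d/2)² = π(1.7400e-04 m)² = 9.5115e-08 m²
L = m/(density·A) = 0.0141/(19500×9.5115e-08) = 7.602 m
R = ρL/A = (5.65×10^-8)(7.602)/(9.5115e-08) = 4.516 Ω
R(211 °C) = 4.516 × (1 + 0.0046×191) = 8.48 Ω

8.48 Ω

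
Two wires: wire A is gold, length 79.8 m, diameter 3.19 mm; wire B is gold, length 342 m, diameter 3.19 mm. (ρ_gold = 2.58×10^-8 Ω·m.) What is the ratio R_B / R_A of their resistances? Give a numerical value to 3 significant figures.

4.29

R ∝ ρL/d², so R_B/R_A = (L_B/L_A)
= (342/79.8) = 4.29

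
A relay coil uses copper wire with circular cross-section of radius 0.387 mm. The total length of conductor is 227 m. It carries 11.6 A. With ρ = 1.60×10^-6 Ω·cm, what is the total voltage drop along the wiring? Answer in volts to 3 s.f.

89.5 V

ρ = 1.60×10^-6 Ω·cm = 1.60×10^-8 Ω·m
A = πr² = π(3.8700e-04 m)² = 4.705e-07 m²
R = ρL/A = (1.60×10^-8)(227)/(4.705e-07) = 7.719 Ω
V = IR = 11.6 × 7.719 = 89.5 V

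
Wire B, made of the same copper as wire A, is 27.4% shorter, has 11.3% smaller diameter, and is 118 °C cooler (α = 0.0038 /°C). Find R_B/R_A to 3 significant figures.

R ∝ ρL/d² with ρ ∝ (1+αΔT), so R_B/R_A = (1 − 27.4/100) × (1 − 11.3/100)⁻² × (1 − 0.0038×118)
= 0.726 × 1.271 × 0.5516 = 0.509

0.509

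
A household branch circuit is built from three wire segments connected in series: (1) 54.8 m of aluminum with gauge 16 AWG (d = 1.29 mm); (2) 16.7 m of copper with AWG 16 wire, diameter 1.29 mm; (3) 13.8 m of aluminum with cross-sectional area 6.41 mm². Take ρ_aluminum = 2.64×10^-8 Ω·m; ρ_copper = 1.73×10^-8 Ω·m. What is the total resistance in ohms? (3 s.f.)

1.38 Ω

Seg 1: A = π(1.29/2 mm)² = π(6.4500e-04 m)² = 1.307e-06 m²
R_1 = (2.64×10^-8)(54.8)/(1.307e-06) = 1.107 Ω
Seg 2: A = π(1.29/2 mm)² = π(6.4500e-04 m)² = 1.307e-06 m²
R_2 = (1.73×10^-8)(16.7)/(1.307e-06) = 0.2211 Ω
Seg 3: A = 6.41 mm² = 6.410e-06 m²
R_3 = (2.64×10^-8)(13.8)/(6.410e-06) = 0.05684 Ω
R_total = R_1 + R_2 + R_3 = 1.38 Ω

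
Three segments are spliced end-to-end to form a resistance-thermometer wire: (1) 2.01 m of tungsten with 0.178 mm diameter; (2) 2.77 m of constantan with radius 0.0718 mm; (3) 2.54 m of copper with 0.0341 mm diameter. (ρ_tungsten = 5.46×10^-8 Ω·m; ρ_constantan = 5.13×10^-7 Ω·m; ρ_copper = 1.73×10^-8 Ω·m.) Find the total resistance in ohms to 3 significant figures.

140 Ω

Seg 1: A = π(d/2)² = π(8.9000e-05 m)² = 2.488e-08 m²
R_1 = (5.46×10^-8)(2.01)/(2.488e-08) = 4.41 Ω
Seg 2: A = πr² = π(7.1800e-05 m)² = 1.620e-08 m²
R_2 = (5.13×10^-7)(2.77)/(1.620e-08) = 87.74 Ω
Seg 3: A = π(d/2)² = π(1.7050e-05 m)² = 9.133e-10 m²
R_3 = (1.73×10^-8)(2.54)/(9.133e-10) = 48.12 Ω
R_total = R_1 + R_2 + R_3 = 140 Ω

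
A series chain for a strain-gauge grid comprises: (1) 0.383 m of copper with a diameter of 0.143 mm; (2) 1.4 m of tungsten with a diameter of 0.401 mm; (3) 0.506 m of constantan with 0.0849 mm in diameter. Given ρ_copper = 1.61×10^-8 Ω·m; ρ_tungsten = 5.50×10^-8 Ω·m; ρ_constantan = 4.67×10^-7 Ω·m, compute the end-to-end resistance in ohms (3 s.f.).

42.7 Ω

Seg 1: A = π(d/2)² = π(7.1500e-05 m)² = 1.606e-08 m²
R_1 = (1.61×10^-8)(0.383)/(1.606e-08) = 0.3839 Ω
Seg 2: A = π(d/2)² = π(2.0050e-04 m)² = 1.263e-07 m²
R_2 = (5.50×10^-8)(1.4)/(1.263e-07) = 0.6097 Ω
Seg 3: A = π(d/2)² = π(4.2450e-05 m)² = 5.661e-09 m²
R_3 = (4.67×10^-7)(0.506)/(5.661e-09) = 41.74 Ω
R_total = R_1 + R_2 + R_3 = 42.7 Ω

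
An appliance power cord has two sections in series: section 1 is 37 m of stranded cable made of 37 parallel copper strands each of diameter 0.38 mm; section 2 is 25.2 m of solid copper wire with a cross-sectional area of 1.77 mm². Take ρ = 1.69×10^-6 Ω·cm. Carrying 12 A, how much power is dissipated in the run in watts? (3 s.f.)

ρ = 1.69×10^-6 Ω·cm = 1.69×10^-8 Ω·m
Section 1: A_strand = π(1.9000e-04)² = 1.134e-07 m²; R₁ = ρL/(N·A_s) = (1.69×10^-8)(37)/(37×1.134e-07) = 0.149 Ω
Section 2: A = 1.77 mm² = 1.770e-06 m²
R₂ = (1.69×10^-8)(25.2)/(1.770e-06) = 0.2406 Ω
R = R₁ + R₂ = 0.3896 Ω
P = I²R = (12)² × 0.3896 = 56.1 W

56.1 W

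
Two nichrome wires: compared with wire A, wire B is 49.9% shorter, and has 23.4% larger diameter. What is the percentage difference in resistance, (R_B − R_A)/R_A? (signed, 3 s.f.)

R ∝ L/d², so R_B/R_A = (1 − 49.9/100) × (1 + 23.4/100)⁻²
= 0.501 × 0.6567 = 0.329
(R_B − R_A)/R_A = 0.329 − 1 = -67.1%

-67.1%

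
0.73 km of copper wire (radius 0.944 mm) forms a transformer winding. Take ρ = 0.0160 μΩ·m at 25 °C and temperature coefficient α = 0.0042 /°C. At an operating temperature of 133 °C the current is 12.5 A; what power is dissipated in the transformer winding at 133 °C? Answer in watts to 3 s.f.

948 W

ρ = 0.0160 μΩ·m = 1.60×10^-8 Ω·m
A = πr² = π(9.4400e-04 m)² = 2.800e-06 m²
R₍25₎ = ρL/A = (1.60×10^-8)(730)/(2.800e-06) = 4.172 Ω
R₍133₎ = R₍25₎(1 + αΔT) = 4.172 × (1 + 0.0042×108) = 6.064 Ω
P = I²R = (12.5)² × 6.064 = 948 W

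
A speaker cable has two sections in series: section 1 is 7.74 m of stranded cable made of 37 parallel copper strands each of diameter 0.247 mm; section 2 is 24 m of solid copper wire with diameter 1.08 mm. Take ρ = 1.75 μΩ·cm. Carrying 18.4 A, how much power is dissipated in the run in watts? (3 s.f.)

ρ = 1.75 μΩ·cm = 1.75×10^-8 Ω·m
Section 1: A_strand = π(1.2350e-04)² = 4.792e-08 m²; R₁ = ρL/(N·A_s) = (1.75×10^-8)(7.74)/(37×4.792e-08) = 0.0764 Ω
Section 2: A = π(d/2)² = π(5.4000e-04 m)² = 9.161e-07 m²
R₂ = (1.75×10^-8)(24)/(9.161e-07) = 0.4585 Ω
R = R₁ + R₂ = 0.5349 Ω
P = I²R = (18.4)² × 0.5349 = 181 W

181 W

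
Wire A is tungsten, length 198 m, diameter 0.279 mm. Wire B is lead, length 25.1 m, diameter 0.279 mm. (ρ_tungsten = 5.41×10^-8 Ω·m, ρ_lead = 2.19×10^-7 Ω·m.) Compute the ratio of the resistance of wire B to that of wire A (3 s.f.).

0.513

R ∝ ρL/d², so R_B/R_A = (ρ_B/ρ_A) × (L_B/L_A)
= (2.19×10^-7/5.41×10^-8) × (25.1/198) = 0.513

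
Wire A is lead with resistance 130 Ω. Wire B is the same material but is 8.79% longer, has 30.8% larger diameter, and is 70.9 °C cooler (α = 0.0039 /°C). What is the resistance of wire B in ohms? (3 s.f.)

59.8 Ω

R ∝ ρL/d² with ρ ∝ (1+αΔT), so R_B/R_A = (1 + 8.79/100) × (1 + 30.8/100)⁻² × (1 − 0.0039×70.9)
= 1.088 × 0.5845 × 0.7235 = 0.4601
R_B = 0.4601 × 130 = 59.8 Ω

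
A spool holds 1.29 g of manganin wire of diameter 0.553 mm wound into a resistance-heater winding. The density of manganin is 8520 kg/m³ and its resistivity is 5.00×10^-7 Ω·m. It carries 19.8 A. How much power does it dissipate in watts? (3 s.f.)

514 W

A = π(d/2)² = π(2.7650e-04 m)² = 2.4018e-07 m²
L = m/(density·A) = 0.00129/(8520×2.4018e-07) = 0.6304 m
R = ρL/A = (5.00×10^-7)(0.6304)/(2.4018e-07) = 1.312 Ω
P = I²R = (19.8)² × 1.312 = 514 W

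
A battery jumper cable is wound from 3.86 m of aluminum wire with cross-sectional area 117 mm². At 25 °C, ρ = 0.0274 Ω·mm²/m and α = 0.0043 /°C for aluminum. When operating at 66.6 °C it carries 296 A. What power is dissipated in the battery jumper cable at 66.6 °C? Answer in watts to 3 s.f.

ρ = 0.0274 Ω·mm²/m = 2.74×10^-8 Ω·m
A = 117 mm² = 1.170e-04 m²
R₍25₎ = ρL/A = (2.74×10^-8)(3.86)/(1.170e-04) = 9.040×10^-4 Ω
R₍66.6₎ = R₍25₎(1 + αΔT) = 9.040×10^-4 × (1 + 0.0043×41.6) = 0.001066 Ω
P = I²R = (296)² × 0.001066 = 93.4 W

93.4 W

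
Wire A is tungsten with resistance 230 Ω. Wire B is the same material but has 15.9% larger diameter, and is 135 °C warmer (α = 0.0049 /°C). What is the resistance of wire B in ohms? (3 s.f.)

284 Ω

R ∝ ρL/d² with ρ ∝ (1+αΔT), so R_B/R_A = (1 + 15.9/100)⁻² × (1 + 0.0049×135)
= 0.7444 × 1.661 = 1.237
R_B = 1.237 × 230 = 284 Ω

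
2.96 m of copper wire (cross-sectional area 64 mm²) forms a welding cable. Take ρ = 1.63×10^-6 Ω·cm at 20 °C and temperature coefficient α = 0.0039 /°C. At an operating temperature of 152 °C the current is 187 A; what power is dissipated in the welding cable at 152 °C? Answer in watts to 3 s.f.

ρ = 1.63×10^-6 Ω·cm = 1.63×10^-8 Ω·m
A = 64 mm² = 6.400e-05 m²
R₍20₎ = ρL/A = (1.63×10^-8)(2.96)/(6.400e-05) = 7.539×10^-4 Ω
R₍152₎ = R₍20₎(1 + αΔT) = 7.539×10^-4 × (1 + 0.0039×132) = 0.001142 Ω
P = I²R = (187)² × 0.001142 = 39.9 W

39.9 W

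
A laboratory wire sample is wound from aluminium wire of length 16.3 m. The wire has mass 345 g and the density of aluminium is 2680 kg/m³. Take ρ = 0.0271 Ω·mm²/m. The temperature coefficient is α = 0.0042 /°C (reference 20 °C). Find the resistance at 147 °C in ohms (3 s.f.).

ρ = 0.0271 Ω·mm²/m = 2.71×10^-8 Ω·m
A = m/(density·L) = 0.345/(2680×16.3) = 7.8976e-06 m²
R = ρL/A = (2.71×10^-8)(16.3)/(7.8976e-06) = 0.05593 Ω
R(147 °C) = 0.05593 × (1 + 0.0042×127) = 0.0858 Ω

0.0858 Ω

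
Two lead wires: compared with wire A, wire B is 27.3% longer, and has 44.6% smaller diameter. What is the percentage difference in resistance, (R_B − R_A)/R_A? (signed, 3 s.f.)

R ∝ L/d², so R_B/R_A = (1 + 27.3/100) × (1 − 44.6/100)⁻²
= 1.273 × 3.258 = 4.148
(R_B − R_A)/R_A = 4.148 − 1 = 315%

315%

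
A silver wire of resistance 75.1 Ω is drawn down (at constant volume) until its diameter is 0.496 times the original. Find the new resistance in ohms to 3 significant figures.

1240 Ω

Volume constant ⇒ L' = L/r² with r = 0.496. R' = ρL'/A' = ρ(L/r²)/(πr²d₀²/4) = R/r⁴.
R' = 16.52 × 75.1 = 1240 Ω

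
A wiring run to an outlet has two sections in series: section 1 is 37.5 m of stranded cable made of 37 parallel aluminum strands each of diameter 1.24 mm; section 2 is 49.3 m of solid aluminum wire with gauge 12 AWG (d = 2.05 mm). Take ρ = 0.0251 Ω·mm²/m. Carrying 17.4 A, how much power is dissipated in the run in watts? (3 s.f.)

120 W

ρ = 0.0251 Ω·mm²/m = 2.51×10^-8 Ω·m
Section 1: A_strand = π(6.2000e-04)² = 1.208e-06 m²; R₁ = ρL/(N·A_s) = (2.51×10^-8)(37.5)/(37×1.208e-06) = 0.02107 Ω
Section 2: A = π(2.05/2 mm)² = π(1.0250e-03 m)² = 3.301e-06 m²
R₂ = (2.51×10^-8)(49.3)/(3.301e-06) = 0.3749 Ω
R = R₁ + R₂ = 0.396 Ω
P = I²R = (17.4)² × 0.396 = 120 W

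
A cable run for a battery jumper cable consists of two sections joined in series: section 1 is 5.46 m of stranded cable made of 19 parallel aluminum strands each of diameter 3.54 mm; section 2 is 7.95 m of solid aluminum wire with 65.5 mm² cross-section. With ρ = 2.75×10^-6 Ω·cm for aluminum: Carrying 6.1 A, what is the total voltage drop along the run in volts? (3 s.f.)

ρ = 2.75×10^-6 Ω·cm = 2.75×10^-8 Ω·m
Section 1: A_strand = π(1.7700e-03)² = 9.842e-06 m²; R₁ = ρL/(N·A_s) = (2.75×10^-8)(5.46)/(19×9.842e-06) = 8.029×10^-4 Ω
Section 2: A = 65.5 mm² = 6.550e-05 m²
R₂ = (2.75×10^-8)(7.95)/(6.550e-05) = 0.003338 Ω
R = R₁ + R₂ = 0.004141 Ω
V = IR = 6.1 × 0.004141 = 0.0253 V

0.0253 V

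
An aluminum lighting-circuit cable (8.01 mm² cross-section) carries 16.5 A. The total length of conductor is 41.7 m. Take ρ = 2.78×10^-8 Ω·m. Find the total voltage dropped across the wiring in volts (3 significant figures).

A = 8.01 mm² = 8.010e-06 m²
R = ρL/A = (2.78×10^-8)(41.7)/(8.010e-06) = 0.1447 Ω
V = IR = 16.5 × 0.1447 = 2.39 V

2.39 V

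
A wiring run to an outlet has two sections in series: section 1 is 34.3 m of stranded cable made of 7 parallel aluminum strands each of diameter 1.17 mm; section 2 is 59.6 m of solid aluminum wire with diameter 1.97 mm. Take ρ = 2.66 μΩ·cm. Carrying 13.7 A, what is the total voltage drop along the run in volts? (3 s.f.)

ρ = 2.66 μΩ·cm = 2.66×10^-8 Ω·m
Section 1: A_strand = π(5.8500e-04)² = 1.075e-06 m²; R₁ = ρL/(N·A_s) = (2.66×10^-8)(34.3)/(7×1.075e-06) = 0.1212 Ω
Section 2: A = π(d/2)² = π(9.8500e-04 m)² = 3.048e-06 m²
R₂ = (2.66×10^-8)(59.6)/(3.048e-06) = 0.5201 Ω
R = R₁ + R₂ = 0.6414 Ω
V = IR = 13.7 × 0.6414 = 8.79 V

8.79 V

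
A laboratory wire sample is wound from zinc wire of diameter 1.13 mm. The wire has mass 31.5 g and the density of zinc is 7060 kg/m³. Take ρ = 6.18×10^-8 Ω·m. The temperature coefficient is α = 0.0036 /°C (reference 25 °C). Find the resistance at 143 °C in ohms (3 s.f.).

0.391 Ω

A = π(d/2)² = π(5.6500e-04 m)² = 1.0029e-06 m²
L = m/(density·A) = 0.0315/(7060×1.0029e-06) = 4.449 m
R = ρL/A = (6.18×10^-8)(4.449)/(1.0029e-06) = 0.2742 Ω
R(143 °C) = 0.2742 × (1 + 0.0036×118) = 0.391 Ω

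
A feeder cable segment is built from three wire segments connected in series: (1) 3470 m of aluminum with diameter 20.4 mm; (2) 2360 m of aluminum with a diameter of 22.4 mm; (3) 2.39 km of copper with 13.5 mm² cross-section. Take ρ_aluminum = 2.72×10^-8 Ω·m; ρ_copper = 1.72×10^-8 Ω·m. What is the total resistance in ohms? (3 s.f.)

3.50 Ω

Seg 1: A = π(d/2)² = π(1.0200e-02 m)² = 3.269e-04 m²
R_1 = (2.72×10^-8)(3470)/(3.269e-04) = 0.2888 Ω
Seg 2: A = π(d/2)² = π(1.1200e-02 m)² = 3.941e-04 m²
R_2 = (2.72×10^-8)(2360)/(3.941e-04) = 0.1629 Ω
Seg 3: A = 13.5 mm² = 1.350e-05 m²
R_3 = (1.72×10^-8)(2390)/(1.350e-05) = 3.045 Ω
R_total = R_1 + R_2 + R_3 = 3.50 Ω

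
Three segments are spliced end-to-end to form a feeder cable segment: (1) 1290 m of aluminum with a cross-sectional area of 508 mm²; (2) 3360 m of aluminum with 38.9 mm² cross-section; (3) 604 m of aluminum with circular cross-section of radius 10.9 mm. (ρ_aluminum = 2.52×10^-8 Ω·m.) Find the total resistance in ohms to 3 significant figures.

Seg 1: A = 508 mm² = 5.080e-04 m²
R_1 = (2.52×10^-8)(1290)/(5.080e-04) = 0.06399 Ω
Seg 2: A = 38.9 mm² = 3.890e-05 m²
R_2 = (2.52×10^-8)(3360)/(3.890e-05) = 2.177 Ω
Seg 3: A = πr² = π(1.0900e-02 m)² = 3.733e-04 m²
R_3 = (2.52×10^-8)(604)/(3.733e-04) = 0.04078 Ω
R_total = R_1 + R_2 + R_3 = 2.28 Ω

2.28 Ω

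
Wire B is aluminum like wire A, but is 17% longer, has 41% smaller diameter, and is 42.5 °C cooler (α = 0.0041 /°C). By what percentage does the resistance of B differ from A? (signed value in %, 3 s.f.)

R ∝ ρL/d² with ρ ∝ (1+αΔT), so R_B/R_A = (1 + 17/100) × (1 − 41/100)⁻² × (1 − 0.0041×42.5)
= 1.17 × 2.873 × 0.8257 = 2.775
(R_B − R_A)/R_A = 2.775 − 1 = 178%

178%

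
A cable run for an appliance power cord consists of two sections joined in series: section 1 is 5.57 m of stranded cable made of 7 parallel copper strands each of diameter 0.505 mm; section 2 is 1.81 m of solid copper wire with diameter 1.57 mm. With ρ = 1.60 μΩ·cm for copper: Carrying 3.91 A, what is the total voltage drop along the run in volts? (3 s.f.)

0.307 V

ρ = 1.60 μΩ·cm = 1.60×10^-8 Ω·m
Section 1: A_strand = π(2.5250e-04)² = 2.003e-07 m²; R₁ = ρL/(N·A_s) = (1.60×10^-8)(5.57)/(7×2.003e-07) = 0.06356 Ω
Section 2: A = π(d/2)² = π(7.8500e-04 m)² = 1.936e-06 m²
R₂ = (1.60×10^-8)(1.81)/(1.936e-06) = 0.01496 Ω
R = R₁ + R₂ = 0.07852 Ω
V = IR = 3.91 × 0.07852 = 0.307 V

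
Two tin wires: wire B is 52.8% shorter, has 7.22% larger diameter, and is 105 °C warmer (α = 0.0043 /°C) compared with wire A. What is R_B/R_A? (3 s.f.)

0.596

R ∝ ρL/d² with ρ ∝ (1+αΔT), so R_B/R_A = (1 − 52.8/100) × (1 + 7.22/100)⁻² × (1 + 0.0043×105)
= 0.472 × 0.8699 × 1.452 = 0.596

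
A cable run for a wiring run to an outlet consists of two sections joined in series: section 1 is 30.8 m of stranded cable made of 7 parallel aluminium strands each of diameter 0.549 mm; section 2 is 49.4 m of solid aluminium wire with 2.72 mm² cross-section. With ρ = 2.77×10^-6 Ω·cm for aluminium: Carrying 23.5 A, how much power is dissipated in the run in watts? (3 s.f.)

562 W

ρ = 2.77×10^-6 Ω·cm = 2.77×10^-8 Ω·m
Section 1: A_strand = π(2.7450e-04)² = 2.367e-07 m²; R₁ = ρL/(N·A_s) = (2.77×10^-8)(30.8)/(7×2.367e-07) = 0.5149 Ω
Section 2: A = 2.72 mm² = 2.720e-06 m²
R₂ = (2.77×10^-8)(49.4)/(2.720e-06) = 0.5031 Ω
R = R₁ + R₂ = 1.018 Ω
P = I²R = (23.5)² × 1.018 = 562 W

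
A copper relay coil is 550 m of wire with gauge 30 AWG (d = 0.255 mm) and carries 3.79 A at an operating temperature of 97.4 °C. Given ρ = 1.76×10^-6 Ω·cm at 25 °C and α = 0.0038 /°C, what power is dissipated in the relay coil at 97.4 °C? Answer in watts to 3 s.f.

ρ = 1.76×10^-6 Ω·cm = 1.76×10^-8 Ω·m
A = π(0.255/2 mm)² = π(1.2750e-04 m)² = 5.107e-08 m²
R₍25₎ = ρL/A = (1.76×10^-8)(550)/(5.107e-08) = 189.5 Ω
R₍97.4₎ = R₍25₎(1 + αΔT) = 189.5 × (1 + 0.0038×72.4) = 241.7 Ω
P = I²R = (3.79)² × 241.7 = 3470 W

3470 W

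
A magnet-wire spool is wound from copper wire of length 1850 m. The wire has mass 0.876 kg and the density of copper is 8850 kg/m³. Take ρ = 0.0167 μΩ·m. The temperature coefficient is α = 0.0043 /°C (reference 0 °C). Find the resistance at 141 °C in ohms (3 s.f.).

ρ = 0.0167 μΩ·m = 1.67×10^-8 Ω·m
A = m/(density·L) = 0.876/(8850×1850) = 5.3504e-08 m²
R = ρL/A = (1.67×10^-8)(1850)/(5.3504e-08) = 577.4 Ω
R(141 °C) = 577.4 × (1 + 0.0043×141) = 928 Ω

928 Ω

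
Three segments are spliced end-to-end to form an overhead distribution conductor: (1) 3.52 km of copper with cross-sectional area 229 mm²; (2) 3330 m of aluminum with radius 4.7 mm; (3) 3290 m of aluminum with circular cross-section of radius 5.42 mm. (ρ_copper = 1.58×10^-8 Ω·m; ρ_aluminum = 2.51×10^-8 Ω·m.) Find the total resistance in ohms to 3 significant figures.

2.34 Ω

Seg 1: A = 229 mm² = 2.290e-04 m²
R_1 = (1.58×10^-8)(3520)/(2.290e-04) = 0.2429 Ω
Seg 2: A = πr² = π(4.7000e-03 m)² = 6.940e-05 m²
R_2 = (2.51×10^-8)(3330)/(6.940e-05) = 1.204 Ω
Seg 3: A = πr² = π(5.4200e-03 m)² = 9.229e-05 m²
R_3 = (2.51×10^-8)(3290)/(9.229e-05) = 0.8948 Ω
R_total = R_1 + R_2 + R_3 = 2.34 Ω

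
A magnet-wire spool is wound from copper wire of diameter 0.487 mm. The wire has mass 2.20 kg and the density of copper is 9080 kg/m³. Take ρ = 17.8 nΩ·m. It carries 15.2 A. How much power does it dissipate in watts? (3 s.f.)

28700 W

ρ = 17.8 nΩ·m = 1.78×10^-8 Ω·m
A = π(d/2)² = π(2.4350e-04 m)² = 1.8627e-07 m²
L = m/(density·A) = 2.2/(9080×1.8627e-07) = 1301 m
R = ρL/A = (1.78×10^-8)(1301)/(1.8627e-07) = 124.3 Ω
P = I²R = (15.2)² × 124.3 = 28700 W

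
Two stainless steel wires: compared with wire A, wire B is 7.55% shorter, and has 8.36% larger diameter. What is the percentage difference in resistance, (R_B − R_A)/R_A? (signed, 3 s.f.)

-21.3%

R ∝ L/d², so R_B/R_A = (1 − 7.55/100) × (1 + 8.36/100)⁻²
= 0.9245 × 0.8517 = 0.7873
(R_B − R_A)/R_A = 0.7873 − 1 = -21.3%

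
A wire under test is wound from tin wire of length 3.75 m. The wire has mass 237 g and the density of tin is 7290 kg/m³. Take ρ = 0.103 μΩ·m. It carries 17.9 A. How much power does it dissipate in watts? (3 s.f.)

ρ = 0.103 μΩ·m = 1.03×10^-7 Ω·m
A = m/(density·L) = 0.237/(7290×3.75) = 8.6694e-06 m²
R = ρL/A = (1.03×10^-7)(3.75)/(8.6694e-06) = 0.04455 Ω
P = I²R = (17.9)² × 0.04455 = 14.3 W

14.3 W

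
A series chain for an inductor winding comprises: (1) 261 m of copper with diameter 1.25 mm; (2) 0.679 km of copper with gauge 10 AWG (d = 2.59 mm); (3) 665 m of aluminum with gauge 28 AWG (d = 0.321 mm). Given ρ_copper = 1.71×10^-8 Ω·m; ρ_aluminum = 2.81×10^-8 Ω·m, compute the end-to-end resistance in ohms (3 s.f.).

Seg 1: A = π(d/2)² = π(6.2500e-04 m)² = 1.227e-06 m²
R_1 = (1.71×10^-8)(261)/(1.227e-06) = 3.637 Ω
Seg 2: A = π(2.59/2 mm)² = π(1.2950e-03 m)² = 5.269e-06 m²
R_2 = (1.71×10^-8)(679)/(5.269e-06) = 2.204 Ω
Seg 3: A = π(0.321/2 mm)² = π(1.6050e-04 m)² = 8.093e-08 m²
R_3 = (2.81×10^-8)(665)/(8.093e-08) = 230.9 Ω
R_total = R_1 + R_2 + R_3 = 237 Ω

237 Ω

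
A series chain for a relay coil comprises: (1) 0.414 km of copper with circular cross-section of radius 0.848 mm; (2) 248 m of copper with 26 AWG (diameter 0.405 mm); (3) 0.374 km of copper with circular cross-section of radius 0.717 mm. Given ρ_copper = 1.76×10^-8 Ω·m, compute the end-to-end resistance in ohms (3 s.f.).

41.2 Ω

Seg 1: A = πr² = π(8.4800e-04 m)² = 2.259e-06 m²
R_1 = (1.76×10^-8)(414)/(2.259e-06) = 3.225 Ω
Seg 2: A = π(0.405/2 mm)² = π(2.0250e-04 m)² = 1.288e-07 m²
R_2 = (1.76×10^-8)(248)/(1.288e-07) = 33.88 Ω
Seg 3: A = πr² = π(7.1700e-04 m)² = 1.615e-06 m²
R_3 = (1.76×10^-8)(374)/(1.615e-06) = 4.076 Ω
R_total = R_1 + R_2 + R_3 = 41.2 Ω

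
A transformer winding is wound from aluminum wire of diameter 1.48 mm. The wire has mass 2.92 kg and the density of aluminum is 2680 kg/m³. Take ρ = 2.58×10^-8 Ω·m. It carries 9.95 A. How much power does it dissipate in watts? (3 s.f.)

A = π(d/2)² = π(7.4000e-04 m)² = 1.7203e-06 m²
L = m/(density·A) = 2.92/(2680×1.7203e-06) = 633.3 m
R = ρL/A = (2.58×10^-8)(633.3)/(1.7203e-06) = 9.498 Ω
P = I²R = (9.95)² × 9.498 = 940 W

940 W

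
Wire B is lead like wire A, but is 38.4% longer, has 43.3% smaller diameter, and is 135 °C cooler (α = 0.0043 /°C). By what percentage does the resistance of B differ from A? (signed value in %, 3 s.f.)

R ∝ ρL/d² with ρ ∝ (1+αΔT), so R_B/R_A = (1 + 38.4/100) × (1 − 43.3/100)⁻² × (1 − 0.0043×135)
= 1.384 × 3.111 × 0.4195 = 1.806
(R_B − R_A)/R_A = 1.806 − 1 = 80.6%

80.6%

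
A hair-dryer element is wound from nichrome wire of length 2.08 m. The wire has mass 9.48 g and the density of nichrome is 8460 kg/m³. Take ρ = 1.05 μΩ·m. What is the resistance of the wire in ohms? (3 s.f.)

ρ = 1.05 μΩ·m = 1.05×10^-6 Ω·m
A = m/(density·L) = 0.00948/(8460×2.08) = 5.3873e-07 m²
R = ρL/A = (1.05×10^-6)(2.08)/(5.3873e-07) = 4.05 Ω

4.05 Ω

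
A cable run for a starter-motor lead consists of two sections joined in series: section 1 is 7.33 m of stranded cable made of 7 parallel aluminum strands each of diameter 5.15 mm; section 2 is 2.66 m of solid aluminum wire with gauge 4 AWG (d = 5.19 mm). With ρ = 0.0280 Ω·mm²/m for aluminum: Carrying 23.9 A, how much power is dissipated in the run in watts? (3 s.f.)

ρ = 0.0280 Ω·mm²/m = 2.80×10^-8 Ω·m
Section 1: A_strand = π(2.5750e-03)² = 2.083e-05 m²; R₁ = ρL/(N·A_s) = (2.80×10^-8)(7.33)/(7×2.083e-05) = 0.001408 Ω
Section 2: A = π(5.19/2 mm)² = π(2.5950e-03 m)² = 2.116e-05 m²
R₂ = (2.80×10^-8)(2.66)/(2.116e-05) = 0.003521 Ω
R = R₁ + R₂ = 0.004928 Ω
P = I²R = (23.9)² × 0.004928 = 2.81 W

2.81 W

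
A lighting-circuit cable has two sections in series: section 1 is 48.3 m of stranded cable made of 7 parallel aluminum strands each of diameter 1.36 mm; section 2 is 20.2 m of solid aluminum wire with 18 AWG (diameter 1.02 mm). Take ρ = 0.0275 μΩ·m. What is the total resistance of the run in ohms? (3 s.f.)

ρ = 0.0275 μΩ·m = 2.75×10^-8 Ω·m
Section 1: A_strand = π(6.8000e-04)² = 1.453e-06 m²; R₁ = ρL/(N·A_s) = (2.75×10^-8)(48.3)/(7×1.453e-06) = 0.1306 Ω
Section 2: A = π(1.02/2 mm)² = π(5.1000e-04 m)² = 8.171e-07 m²
R₂ = (2.75×10^-8)(20.2)/(8.171e-07) = 0.6798 Ω
R = R₁ + R₂ = 0.810 Ω

0.810 Ω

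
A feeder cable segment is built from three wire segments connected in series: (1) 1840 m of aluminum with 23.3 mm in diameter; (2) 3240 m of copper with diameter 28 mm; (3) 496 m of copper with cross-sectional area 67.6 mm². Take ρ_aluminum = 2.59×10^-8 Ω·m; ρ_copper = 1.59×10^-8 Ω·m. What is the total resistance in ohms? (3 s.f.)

Seg 1: A = π(d/2)² = π(1.1650e-02 m)² = 4.264e-04 m²
R_1 = (2.59×10^-8)(1840)/(4.264e-04) = 0.1118 Ω
Seg 2: A = π(d/2)² = π(1.4000e-02 m)² = 6.158e-04 m²
R_2 = (1.59×10^-8)(3240)/(6.158e-04) = 0.08366 Ω
Seg 3: A = 67.6 mm² = 6.760e-05 m²
R_3 = (1.59×10^-8)(496)/(6.760e-05) = 0.1167 Ω
R_total = R_1 + R_2 + R_3 = 0.312 Ω

0.312 Ω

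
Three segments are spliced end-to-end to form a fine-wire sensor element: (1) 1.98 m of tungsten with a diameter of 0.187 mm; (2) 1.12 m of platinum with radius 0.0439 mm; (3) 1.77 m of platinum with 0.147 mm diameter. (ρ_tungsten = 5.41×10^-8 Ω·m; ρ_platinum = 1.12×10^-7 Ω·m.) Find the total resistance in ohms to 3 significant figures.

Seg 1: A = π(d/2)² = π(9.3500e-05 m)² = 2.746e-08 m²
R_1 = (5.41×10^-8)(1.98)/(2.746e-08) = 3.9 Ω
Seg 2: A = πr² = π(4.3900e-05 m)² = 6.055e-09 m²
R_2 = (1.12×10^-7)(1.12)/(6.055e-09) = 20.72 Ω
Seg 3: A = π(d/2)² = π(7.3500e-05 m)² = 1.697e-08 m²
R_3 = (1.12×10^-7)(1.77)/(1.697e-08) = 11.68 Ω
R_total = R_1 + R_2 + R_3 = 36.3 Ω

36.3 Ω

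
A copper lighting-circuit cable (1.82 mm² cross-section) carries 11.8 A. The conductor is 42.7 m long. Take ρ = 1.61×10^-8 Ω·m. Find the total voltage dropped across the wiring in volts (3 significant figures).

4.46 V

A = 1.82 mm² = 1.820e-06 m²
R = ρL/A = (1.61×10^-8)(42.7)/(1.820e-06) = 0.3777 Ω
V = IR = 11.8 × 0.3777 = 4.46 V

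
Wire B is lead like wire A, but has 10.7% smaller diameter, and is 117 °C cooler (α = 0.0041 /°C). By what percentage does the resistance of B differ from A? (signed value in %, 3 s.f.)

R ∝ ρL/d² with ρ ∝ (1+αΔT), so R_B/R_A = (1 − 10.7/100)⁻² × (1 − 0.0041×117)
= 1.254 × 0.5203 = 0.6525
(R_B − R_A)/R_A = 0.6525 − 1 = -34.8%

-34.8%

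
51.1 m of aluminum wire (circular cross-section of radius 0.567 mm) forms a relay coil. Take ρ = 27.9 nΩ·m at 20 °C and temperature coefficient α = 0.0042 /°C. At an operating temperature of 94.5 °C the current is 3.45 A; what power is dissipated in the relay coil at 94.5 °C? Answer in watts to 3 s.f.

ρ = 27.9 nΩ·m = 2.79×10^-8 Ω·m
A = πr² = π(5.6700e-04 m)² = 1.010e-06 m²
R₍20₎ = ρL/A = (2.79×10^-8)(51.1)/(1.010e-06) = 1.412 Ω
R₍94.5₎ = R₍20₎(1 + αΔT) = 1.412 × (1 + 0.0042×74.5) = 1.853 Ω
P = I²R = (3.45)² × 1.853 = 22.1 W

22.1 W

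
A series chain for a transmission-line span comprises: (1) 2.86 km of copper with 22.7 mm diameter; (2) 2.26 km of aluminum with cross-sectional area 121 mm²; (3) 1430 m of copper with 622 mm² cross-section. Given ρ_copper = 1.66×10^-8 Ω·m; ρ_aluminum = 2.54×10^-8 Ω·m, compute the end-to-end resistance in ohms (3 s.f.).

0.630 Ω

Seg 1: A = π(d/2)² = π(1.1350e-02 m)² = 4.047e-04 m²
R_1 = (1.66×10^-8)(2860)/(4.047e-04) = 0.1173 Ω
Seg 2: A = 121 mm² = 1.210e-04 m²
R_2 = (2.54×10^-8)(2260)/(1.210e-04) = 0.4744 Ω
Seg 3: A = 622 mm² = 6.220e-04 m²
R_3 = (1.66×10^-8)(1430)/(6.220e-04) = 0.03816 Ω
R_total = R_1 + R_2 + R_3 = 0.630 Ω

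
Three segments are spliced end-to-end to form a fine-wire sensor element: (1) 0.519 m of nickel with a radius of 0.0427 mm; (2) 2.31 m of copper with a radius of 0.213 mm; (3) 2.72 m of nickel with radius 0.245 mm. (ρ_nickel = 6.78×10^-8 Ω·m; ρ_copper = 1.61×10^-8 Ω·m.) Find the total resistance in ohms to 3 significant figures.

7.38 Ω

Seg 1: A = πr² = π(4.2700e-05 m)² = 5.728e-09 m²
R_1 = (6.78×10^-8)(0.519)/(5.728e-09) = 6.143 Ω
Seg 2: A = πr² = π(2.1300e-04 m)² = 1.425e-07 m²
R_2 = (1.61×10^-8)(2.31)/(1.425e-07) = 0.2609 Ω
Seg 3: A = πr² = π(2.4500e-04 m)² = 1.886e-07 m²
R_3 = (6.78×10^-8)(2.72)/(1.886e-07) = 0.9779 Ω
R_total = R_1 + R_2 + R_3 = 7.38 Ω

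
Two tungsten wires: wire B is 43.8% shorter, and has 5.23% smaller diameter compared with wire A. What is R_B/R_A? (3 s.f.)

0.626

R ∝ L/d², so R_B/R_A = (1 − 43.8/100) × (1 − 5.23/100)⁻²
= 0.562 × 1.113 = 0.626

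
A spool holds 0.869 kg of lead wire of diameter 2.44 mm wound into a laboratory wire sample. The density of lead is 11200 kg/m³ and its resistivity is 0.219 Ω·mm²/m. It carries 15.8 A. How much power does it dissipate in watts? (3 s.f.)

ρ = 0.219 Ω·mm²/m = 2.19×10^-7 Ω·m
A = π(d/2)² = π(1.2200e-03 m)² = 4.6759e-06 m²
L = m/(density·A) = 0.869/(11200×4.6759e-06) = 16.59 m
R = ρL/A = (2.19×10^-7)(16.59)/(4.6759e-06) = 0.7772 Ω
P = I²R = (15.8)² × 0.7772 = 194 W

194 W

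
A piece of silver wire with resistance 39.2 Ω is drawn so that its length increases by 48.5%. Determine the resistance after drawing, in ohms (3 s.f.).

86.4 Ω

k = 1 + 48.5/100 = 1.485; volume constant ⇒ A' = A/k, so R' = k²R.
R' = 2.205 × 39.2 = 86.4 Ω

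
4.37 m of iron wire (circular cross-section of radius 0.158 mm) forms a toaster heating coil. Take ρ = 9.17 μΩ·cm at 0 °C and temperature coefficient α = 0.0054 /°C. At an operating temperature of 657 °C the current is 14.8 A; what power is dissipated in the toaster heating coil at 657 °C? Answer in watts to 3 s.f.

ρ = 9.17 μΩ·cm = 9.17×10^-8 Ω·m
A = πr² = π(1.5800e-04 m)² = 7.843e-08 m²
R₍0₎ = ρL/A = (9.17×10^-8)(4.37)/(7.843e-08) = 5.11 Ω
R₍657₎ = R₍0₎(1 + αΔT) = 5.11 × (1 + 0.0054×657) = 23.24 Ω
P = I²R = (14.8)² × 23.24 = 5090 W

5090 W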